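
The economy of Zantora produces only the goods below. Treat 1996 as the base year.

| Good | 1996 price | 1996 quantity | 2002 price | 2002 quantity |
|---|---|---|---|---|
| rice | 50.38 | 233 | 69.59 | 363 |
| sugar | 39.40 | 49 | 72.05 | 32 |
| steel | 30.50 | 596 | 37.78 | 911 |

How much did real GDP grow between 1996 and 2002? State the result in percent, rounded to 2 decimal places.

Real GDP 1996 = Nominal GDP 1996 = 50.38·233 + 39.40·49 + 30.50·596 = 31847.14.
Real GDP 2002 (at 1996 prices) = 50.38·363 + 39.40·32 + 30.50·911 = 47334.24.
Real growth = 47334.24/31847.14 − 1 = 0.4863.

48.63%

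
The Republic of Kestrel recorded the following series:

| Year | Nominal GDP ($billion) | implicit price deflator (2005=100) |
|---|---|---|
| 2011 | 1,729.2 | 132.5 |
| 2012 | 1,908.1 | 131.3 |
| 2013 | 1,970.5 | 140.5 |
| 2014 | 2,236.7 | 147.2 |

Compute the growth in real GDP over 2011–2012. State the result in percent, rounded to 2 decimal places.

Real GDP 2011 = 1729.2/1.325 = 1305.06.
Real GDP 2012 = 1908.1/1.313 = 1453.24.
Change = 1453.24/1305.06 − 1 = 0.1135.

11.35%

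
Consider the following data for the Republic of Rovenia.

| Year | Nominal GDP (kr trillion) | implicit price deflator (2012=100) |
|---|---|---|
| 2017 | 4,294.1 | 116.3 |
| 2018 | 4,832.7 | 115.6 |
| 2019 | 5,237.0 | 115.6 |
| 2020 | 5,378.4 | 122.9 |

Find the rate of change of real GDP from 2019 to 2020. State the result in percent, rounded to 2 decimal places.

Real GDP 2019 = 5237.0/1.156 = 4530.28.
Real GDP 2020 = 5378.4/1.229 = 4376.24.
Change = 4376.24/4530.28 − 1 = -0.0340.

-3.40%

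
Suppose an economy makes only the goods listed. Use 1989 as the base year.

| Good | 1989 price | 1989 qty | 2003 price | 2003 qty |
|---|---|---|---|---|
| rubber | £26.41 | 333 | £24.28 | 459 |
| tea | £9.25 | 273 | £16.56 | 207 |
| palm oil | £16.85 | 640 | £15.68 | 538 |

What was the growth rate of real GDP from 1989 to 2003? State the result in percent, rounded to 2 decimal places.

4.52%

Real GDP 1989 = Nominal GDP 1989 = 26.41·333 + 9.25·273 + 16.85·640 = 22103.78.
Real GDP 2003 (at 1989 prices) = 26.41·459 + 9.25·207 + 16.85·538 = 23102.24.
Real growth = 23102.24/22103.78 − 1 = 0.0452.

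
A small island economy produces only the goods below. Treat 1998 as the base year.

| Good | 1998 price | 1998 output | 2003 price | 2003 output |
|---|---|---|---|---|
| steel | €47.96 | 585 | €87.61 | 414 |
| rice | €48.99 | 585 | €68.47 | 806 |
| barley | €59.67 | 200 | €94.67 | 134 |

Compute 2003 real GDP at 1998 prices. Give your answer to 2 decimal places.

€67337.16

Real GDP 2003 = Σ (p_1998 × q_2003) = 47.96·414 + 48.99·806 + 59.67·134 = 67337.16.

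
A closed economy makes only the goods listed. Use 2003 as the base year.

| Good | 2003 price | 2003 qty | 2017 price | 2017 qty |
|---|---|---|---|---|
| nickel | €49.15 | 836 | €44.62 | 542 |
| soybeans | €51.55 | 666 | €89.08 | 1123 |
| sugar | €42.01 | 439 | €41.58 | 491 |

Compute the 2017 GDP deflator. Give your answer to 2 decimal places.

137.54

Nominal GDP 2017 = 44.62·542 + 89.08·1123 + 41.58·491 = 144636.66.
Real GDP 2017 (at 2003 prices) = 49.15·542 + 51.55·1123 + 42.01·491 = 105156.86.
Deflator = Nominal/Real × 100 = 144636.66/105156.86 × 100 = 137.544.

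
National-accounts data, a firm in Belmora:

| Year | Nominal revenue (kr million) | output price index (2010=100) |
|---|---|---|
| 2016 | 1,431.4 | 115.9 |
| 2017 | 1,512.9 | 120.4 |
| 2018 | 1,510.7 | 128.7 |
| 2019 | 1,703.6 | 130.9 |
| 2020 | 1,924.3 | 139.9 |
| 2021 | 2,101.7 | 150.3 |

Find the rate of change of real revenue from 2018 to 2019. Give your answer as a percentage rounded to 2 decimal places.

Real revenue 2018 = 1510.7/1.287 = 1173.82.
Real revenue 2019 = 1703.6/1.309 = 1301.45.
Change = 1301.45/1173.82 − 1 = 0.1087.

10.87%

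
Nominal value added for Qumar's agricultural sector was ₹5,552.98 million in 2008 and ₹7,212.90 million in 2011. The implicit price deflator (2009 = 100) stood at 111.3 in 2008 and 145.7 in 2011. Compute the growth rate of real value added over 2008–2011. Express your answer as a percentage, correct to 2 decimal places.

Deflate each year: 2008 → 5552.98/1.113 = 4989.20; 2011 → 7212.90/1.457 = 4950.51.
So real value added changed by 4950.51/4989.20 − 1 = -0.0078, i.e. -0.78%.

-0.78%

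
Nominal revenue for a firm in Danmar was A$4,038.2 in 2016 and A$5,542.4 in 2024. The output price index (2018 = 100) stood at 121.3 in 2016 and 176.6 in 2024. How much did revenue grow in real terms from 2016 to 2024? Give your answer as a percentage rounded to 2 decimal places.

Deflate each year: 2016 → 4038.2/1.213 = 3329.10; 2024 → 5542.4/1.766 = 3138.39.
So real revenue changed by 3138.39/3329.10 − 1 = -0.0573, i.e. -5.73%.

-5.73%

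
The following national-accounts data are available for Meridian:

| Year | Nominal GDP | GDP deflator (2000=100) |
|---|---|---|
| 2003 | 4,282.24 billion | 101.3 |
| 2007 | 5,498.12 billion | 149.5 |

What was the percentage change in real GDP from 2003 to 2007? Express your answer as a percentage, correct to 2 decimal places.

Real GDP 2003 = 4282.24 / 1.013 = 4227.29.
Real GDP 2007 = 5498.12 / 1.495 = 3677.67.
Real growth = 3677.67 / 4227.29 − 1 = -0.1300.

-13.00%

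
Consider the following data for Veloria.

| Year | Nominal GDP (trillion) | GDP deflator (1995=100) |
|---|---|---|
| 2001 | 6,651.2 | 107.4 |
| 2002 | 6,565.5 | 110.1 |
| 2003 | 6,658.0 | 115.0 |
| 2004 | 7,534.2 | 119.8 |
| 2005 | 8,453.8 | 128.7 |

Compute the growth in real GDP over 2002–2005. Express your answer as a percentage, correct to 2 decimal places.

10.15%

Real GDP 2002 = 6565.5/1.101 = 5963.22.
Real GDP 2005 = 8453.8/1.287 = 6568.61.
Change = 6568.61/5963.22 − 1 = 0.1015.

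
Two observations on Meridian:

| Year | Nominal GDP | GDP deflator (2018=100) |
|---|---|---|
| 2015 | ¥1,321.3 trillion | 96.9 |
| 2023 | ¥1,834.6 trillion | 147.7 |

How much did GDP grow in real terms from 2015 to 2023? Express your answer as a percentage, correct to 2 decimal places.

-8.91%

Real GDP 2015 = 1321.3 / 0.969 = 1363.57.
Real GDP 2023 = 1834.6 / 1.477 = 1242.11.
Real growth = 1242.11 / 1363.57 − 1 = -0.0891.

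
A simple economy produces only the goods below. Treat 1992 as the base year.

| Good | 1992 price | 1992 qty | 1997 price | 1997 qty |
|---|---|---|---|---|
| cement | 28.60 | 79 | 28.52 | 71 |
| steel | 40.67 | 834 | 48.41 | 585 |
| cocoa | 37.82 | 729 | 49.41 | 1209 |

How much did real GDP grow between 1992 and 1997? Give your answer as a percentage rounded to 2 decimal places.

12.23%

Real GDP 1992 = Nominal GDP 1992 = 28.60·79 + 40.67·834 + 37.82·729 = 63748.96.
Real GDP 1997 (at 1992 prices) = 28.60·71 + 40.67·585 + 37.82·1209 = 71546.93.
Real growth = 71546.93/63748.96 − 1 = 0.1223.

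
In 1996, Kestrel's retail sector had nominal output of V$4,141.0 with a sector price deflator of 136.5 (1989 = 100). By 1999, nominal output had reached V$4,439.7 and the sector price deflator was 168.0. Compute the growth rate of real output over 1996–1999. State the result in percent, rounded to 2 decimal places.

Real output 1996 = 4141.0 / 1.365 = 3033.70.
Real output 1999 = 4439.7 / 1.680 = 2642.68.
Real growth = 2642.68 / 3033.70 − 1 = -0.1289.

-12.89%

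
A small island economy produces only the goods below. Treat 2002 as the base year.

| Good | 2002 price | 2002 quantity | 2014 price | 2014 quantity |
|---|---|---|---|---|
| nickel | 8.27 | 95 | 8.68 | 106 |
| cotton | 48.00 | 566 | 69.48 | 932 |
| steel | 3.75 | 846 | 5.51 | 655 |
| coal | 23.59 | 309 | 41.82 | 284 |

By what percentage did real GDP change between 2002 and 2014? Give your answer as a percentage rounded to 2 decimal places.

42.57%

Real GDP 2002 = Nominal GDP 2002 = 8.27·95 + 48.00·566 + 3.75·846 + 23.59·309 = 38415.46.
Real GDP 2014 (at 2002 prices) = 8.27·106 + 48.00·932 + 3.75·655 + 23.59·284 = 54768.43.
Real growth = 54768.43/38415.46 − 1 = 0.4257.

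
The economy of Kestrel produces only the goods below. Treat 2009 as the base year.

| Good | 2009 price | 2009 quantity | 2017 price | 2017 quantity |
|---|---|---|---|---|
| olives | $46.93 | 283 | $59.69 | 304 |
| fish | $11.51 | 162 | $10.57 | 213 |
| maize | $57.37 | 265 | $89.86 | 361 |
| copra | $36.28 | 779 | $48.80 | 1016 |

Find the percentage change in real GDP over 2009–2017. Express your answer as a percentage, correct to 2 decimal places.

26.75%

Real GDP 2009 = Nominal GDP 2009 = 46.93·283 + 11.51·162 + 57.37·265 + 36.28·779 = 58610.98.
Real GDP 2017 (at 2009 prices) = 46.93·304 + 11.51·213 + 57.37·361 + 36.28·1016 = 74289.40.
Real growth = 74289.40/58610.98 − 1 = 0.2675.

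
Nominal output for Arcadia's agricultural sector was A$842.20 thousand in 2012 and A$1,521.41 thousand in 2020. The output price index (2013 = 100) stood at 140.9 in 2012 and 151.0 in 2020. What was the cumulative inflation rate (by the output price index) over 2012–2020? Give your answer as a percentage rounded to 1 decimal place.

Price-level change = 151.0 / 140.9 − 1 = 0.0717.

7.2%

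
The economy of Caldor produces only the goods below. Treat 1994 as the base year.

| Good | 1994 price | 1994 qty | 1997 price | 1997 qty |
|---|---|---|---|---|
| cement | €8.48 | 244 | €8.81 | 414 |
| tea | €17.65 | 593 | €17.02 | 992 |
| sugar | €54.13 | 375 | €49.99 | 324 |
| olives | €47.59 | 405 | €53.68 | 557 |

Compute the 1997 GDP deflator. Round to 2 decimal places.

Nominal GDP 1997 = 8.81·414 + 17.02·992 + 49.99·324 + 53.68·557 = 66627.70.
Real GDP 1997 (at 1994 prices) = 8.48·414 + 17.65·992 + 54.13·324 + 47.59·557 = 65065.27.
Deflator = Nominal/Real × 100 = 66627.70/65065.27 × 100 = 102.401.

102.40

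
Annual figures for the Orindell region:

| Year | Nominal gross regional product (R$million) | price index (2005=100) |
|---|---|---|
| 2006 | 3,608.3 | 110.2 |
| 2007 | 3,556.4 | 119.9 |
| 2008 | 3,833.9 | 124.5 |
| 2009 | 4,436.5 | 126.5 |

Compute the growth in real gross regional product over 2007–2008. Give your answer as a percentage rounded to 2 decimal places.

Real gross regional product 2007 = 3556.4/1.199 = 2966.14.
Real gross regional product 2008 = 3833.9/1.245 = 3079.44.
Change = 3079.44/2966.14 − 1 = 0.0382.

3.82%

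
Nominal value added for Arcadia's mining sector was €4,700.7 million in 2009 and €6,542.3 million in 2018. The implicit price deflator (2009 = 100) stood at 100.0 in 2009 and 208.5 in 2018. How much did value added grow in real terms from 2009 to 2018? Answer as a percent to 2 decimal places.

Real value added 2009 = 4700.7 / 1.000 = 4700.70.
Real value added 2018 = 6542.3 / 2.085 = 3137.79.
Real growth = 3137.79 / 4700.70 − 1 = -0.3325.

-33.25%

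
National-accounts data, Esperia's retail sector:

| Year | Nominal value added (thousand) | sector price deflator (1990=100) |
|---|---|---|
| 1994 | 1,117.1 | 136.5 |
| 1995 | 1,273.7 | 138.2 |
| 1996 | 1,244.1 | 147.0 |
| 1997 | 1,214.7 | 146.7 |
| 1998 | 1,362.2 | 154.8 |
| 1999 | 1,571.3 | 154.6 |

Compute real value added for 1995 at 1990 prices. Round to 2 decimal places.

Real value added 1995 = 1273.7 / 1.382 = 921.64.

921.64 thousand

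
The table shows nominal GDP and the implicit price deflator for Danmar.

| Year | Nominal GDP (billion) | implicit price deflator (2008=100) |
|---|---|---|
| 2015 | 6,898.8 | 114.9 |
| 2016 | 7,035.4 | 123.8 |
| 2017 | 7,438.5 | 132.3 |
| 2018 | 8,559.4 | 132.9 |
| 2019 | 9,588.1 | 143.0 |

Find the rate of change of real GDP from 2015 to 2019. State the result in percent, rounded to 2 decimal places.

Real GDP 2015 = 6898.8/1.149 = 6004.18.
Real GDP 2019 = 9588.1/1.430 = 6704.97.
Change = 6704.97/6004.18 − 1 = 0.1167.

11.67%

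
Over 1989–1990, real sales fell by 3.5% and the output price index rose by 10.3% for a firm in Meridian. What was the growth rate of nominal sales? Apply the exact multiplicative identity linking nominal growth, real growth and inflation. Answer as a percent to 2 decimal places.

6.44%

(1 + g_nom) = (1 + g_real)(1 + π) = 0.9650 × 1.1030 = 1.06440.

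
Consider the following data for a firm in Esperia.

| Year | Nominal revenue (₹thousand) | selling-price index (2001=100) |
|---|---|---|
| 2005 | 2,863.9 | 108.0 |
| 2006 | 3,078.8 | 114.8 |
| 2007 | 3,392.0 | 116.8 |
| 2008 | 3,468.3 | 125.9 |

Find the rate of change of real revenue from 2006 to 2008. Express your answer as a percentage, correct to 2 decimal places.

Real revenue 2006 = 3078.8/1.148 = 2681.88.
Real revenue 2008 = 3468.3/1.259 = 2754.81.
Change = 2754.81/2681.88 − 1 = 0.0272.

2.72%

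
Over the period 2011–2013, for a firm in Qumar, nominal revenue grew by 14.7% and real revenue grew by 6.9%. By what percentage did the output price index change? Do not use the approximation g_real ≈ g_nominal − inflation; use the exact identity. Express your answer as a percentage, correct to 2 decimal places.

7.30%

(1 + g_nom) = (1 + g_real)(1 + π), so π = 1.1470 / 1.0690 − 1 = 0.07297.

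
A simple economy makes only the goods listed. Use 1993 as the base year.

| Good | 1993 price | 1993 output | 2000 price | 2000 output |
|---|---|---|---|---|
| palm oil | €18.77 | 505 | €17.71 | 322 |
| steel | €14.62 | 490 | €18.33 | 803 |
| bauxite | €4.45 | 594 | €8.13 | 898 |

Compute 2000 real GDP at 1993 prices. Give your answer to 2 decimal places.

€21779.90

Real GDP 2000 = Σ (p_1993 × q_2000) = 18.77·322 + 14.62·803 + 4.45·898 = 21779.90.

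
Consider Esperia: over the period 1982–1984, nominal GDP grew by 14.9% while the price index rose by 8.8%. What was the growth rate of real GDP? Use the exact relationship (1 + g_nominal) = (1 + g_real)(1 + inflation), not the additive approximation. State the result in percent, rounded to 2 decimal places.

(1 + g_nom) = (1 + g_real)(1 + π), so g_real = 1.1490 / 1.0880 − 1 = 0.05607.

5.61%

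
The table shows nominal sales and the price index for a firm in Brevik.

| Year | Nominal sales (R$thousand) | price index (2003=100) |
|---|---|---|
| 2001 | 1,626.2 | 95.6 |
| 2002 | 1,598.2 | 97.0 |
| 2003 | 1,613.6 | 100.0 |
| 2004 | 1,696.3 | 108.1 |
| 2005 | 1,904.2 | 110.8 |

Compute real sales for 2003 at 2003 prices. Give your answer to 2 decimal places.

R$1,613.60 thousand

Real sales 2003 = 1613.6 / 1.000 = 1613.60.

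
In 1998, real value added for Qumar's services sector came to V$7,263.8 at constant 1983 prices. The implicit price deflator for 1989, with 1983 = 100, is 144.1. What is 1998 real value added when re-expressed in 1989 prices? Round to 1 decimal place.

V$10,467.1

Real value added in 1989 prices = Real value added in 1983 prices × (P_1989/P_1983) = 7263.8 × 1.441 = 10467.14.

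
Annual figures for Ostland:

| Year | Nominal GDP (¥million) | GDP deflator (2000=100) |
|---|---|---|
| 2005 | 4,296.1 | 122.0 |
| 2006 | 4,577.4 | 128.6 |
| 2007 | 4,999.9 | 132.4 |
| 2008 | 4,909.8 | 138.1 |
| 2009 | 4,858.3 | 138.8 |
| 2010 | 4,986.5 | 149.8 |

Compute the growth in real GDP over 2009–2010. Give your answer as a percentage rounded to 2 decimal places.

-4.90%

Real GDP 2009 = 4858.3/1.388 = 3500.22.
Real GDP 2010 = 4986.5/1.498 = 3328.77.
Change = 3328.77/3500.22 − 1 = -0.0490.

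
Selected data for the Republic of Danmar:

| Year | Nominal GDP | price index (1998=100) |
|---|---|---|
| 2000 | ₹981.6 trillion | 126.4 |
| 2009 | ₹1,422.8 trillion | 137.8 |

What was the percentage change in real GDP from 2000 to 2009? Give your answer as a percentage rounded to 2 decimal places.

Real GDP 2000 = 981.6 / 1.264 = 776.58.
Real GDP 2009 = 1422.8 / 1.378 = 1032.51.
Real growth = 1032.51 / 776.58 − 1 = 0.3296.

32.96%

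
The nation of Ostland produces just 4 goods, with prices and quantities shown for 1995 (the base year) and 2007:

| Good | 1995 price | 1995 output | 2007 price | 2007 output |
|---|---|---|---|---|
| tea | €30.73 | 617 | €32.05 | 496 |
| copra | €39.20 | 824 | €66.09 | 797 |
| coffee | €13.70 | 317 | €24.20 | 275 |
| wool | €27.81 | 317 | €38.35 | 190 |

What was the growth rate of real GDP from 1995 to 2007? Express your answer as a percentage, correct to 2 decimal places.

-13.79%

Real GDP 1995 = Nominal GDP 1995 = 30.73·617 + 39.20·824 + 13.70·317 + 27.81·317 = 64419.88.
Real GDP 2007 (at 1995 prices) = 30.73·496 + 39.20·797 + 13.70·275 + 27.81·190 = 55535.88.
Real growth = 55535.88/64419.88 − 1 = -0.1379.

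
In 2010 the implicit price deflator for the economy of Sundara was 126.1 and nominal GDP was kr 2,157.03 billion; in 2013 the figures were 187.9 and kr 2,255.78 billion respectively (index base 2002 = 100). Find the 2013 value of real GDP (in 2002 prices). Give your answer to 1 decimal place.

kr 1,200.5 billion

Real GDP = Nominal / (implicit price deflator/100) = 2255.78 / 1.879 = 1200.52.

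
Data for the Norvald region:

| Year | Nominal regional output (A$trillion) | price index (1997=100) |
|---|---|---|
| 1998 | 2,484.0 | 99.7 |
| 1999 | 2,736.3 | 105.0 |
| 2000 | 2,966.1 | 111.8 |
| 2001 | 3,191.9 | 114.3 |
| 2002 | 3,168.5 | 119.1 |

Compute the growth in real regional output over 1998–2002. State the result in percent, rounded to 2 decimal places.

Real regional output 1998 = 2484.0/0.997 = 2491.47.
Real regional output 2002 = 3168.5/1.191 = 2660.37.
Change = 2660.37/2491.47 − 1 = 0.0678.

6.78%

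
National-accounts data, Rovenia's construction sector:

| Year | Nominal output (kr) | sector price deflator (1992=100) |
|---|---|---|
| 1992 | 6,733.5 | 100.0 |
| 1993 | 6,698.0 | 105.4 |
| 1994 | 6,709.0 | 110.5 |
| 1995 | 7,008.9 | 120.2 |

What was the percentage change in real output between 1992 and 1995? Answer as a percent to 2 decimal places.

Real output 1992 = 6733.5/1.000 = 6733.50.
Real output 1995 = 7008.9/1.202 = 5831.03.
Change = 5831.03/6733.50 − 1 = -0.1340.

-13.40%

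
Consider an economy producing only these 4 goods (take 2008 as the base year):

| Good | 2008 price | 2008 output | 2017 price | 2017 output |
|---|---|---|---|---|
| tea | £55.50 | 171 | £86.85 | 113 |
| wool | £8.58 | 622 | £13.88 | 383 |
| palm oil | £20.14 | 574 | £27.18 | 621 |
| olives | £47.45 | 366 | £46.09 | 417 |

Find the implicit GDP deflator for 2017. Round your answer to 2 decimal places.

122.41

Nominal GDP 2017 = 86.85·113 + 13.88·383 + 27.18·621 + 46.09·417 = 51228.40.
Real GDP 2017 (at 2008 prices) = 55.50·113 + 8.58·383 + 20.14·621 + 47.45·417 = 41851.23.
Deflator = Nominal/Real × 100 = 51228.40/41851.23 × 100 = 122.406.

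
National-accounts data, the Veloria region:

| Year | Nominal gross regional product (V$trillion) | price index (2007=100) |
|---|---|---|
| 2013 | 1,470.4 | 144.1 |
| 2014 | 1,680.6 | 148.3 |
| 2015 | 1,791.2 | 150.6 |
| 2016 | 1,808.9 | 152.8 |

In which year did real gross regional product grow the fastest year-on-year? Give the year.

2014: real = 1680.6/1.483 = 1133.24; growth vs 2013 (1020.40) = 11.06%.
2015: real = 1791.2/1.506 = 1189.38; growth vs 2014 (1133.24) = 4.95%.
2016: real = 1808.9/1.528 = 1183.84; growth vs 2015 (1189.38) = -0.47%.

2014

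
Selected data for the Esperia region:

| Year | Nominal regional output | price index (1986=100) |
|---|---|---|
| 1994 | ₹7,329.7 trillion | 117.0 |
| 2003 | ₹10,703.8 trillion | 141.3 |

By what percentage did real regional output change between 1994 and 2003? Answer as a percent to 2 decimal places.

Deflate each year: 1994 → 7329.7/1.170 = 6264.70; 2003 → 10703.8/1.413 = 7575.23.
So real regional output changed by 7575.23/6264.70 − 1 = 0.2092, i.e. 20.92%.

20.92%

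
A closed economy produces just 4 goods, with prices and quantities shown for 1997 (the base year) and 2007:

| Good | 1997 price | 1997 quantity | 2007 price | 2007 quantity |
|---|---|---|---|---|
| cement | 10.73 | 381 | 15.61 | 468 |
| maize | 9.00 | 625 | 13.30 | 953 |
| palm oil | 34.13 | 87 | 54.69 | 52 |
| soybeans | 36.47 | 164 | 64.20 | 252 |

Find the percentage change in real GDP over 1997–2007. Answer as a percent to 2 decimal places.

31.61%

Real GDP 1997 = Nominal GDP 1997 = 10.73·381 + 9.00·625 + 34.13·87 + 36.47·164 = 18663.52.
Real GDP 2007 (at 1997 prices) = 10.73·468 + 9.00·953 + 34.13·52 + 36.47·252 = 24563.84.
Real growth = 24563.84/18663.52 − 1 = 0.3161.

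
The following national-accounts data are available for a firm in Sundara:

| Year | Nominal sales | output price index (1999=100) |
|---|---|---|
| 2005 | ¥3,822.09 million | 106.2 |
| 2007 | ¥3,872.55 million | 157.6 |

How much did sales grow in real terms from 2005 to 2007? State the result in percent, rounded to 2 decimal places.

-31.72%

Real sales 2005 = 3822.09 / 1.062 = 3598.95.
Real sales 2007 = 3872.55 / 1.576 = 2457.20.
Real growth = 2457.20 / 3598.95 − 1 = -0.3172.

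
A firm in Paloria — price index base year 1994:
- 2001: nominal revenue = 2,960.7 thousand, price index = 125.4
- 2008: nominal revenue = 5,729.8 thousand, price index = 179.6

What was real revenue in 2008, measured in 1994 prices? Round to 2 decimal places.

Real revenue = Nominal / (price index/100) = 5729.8 / 1.796 = 3190.31.

3,190.31 thousand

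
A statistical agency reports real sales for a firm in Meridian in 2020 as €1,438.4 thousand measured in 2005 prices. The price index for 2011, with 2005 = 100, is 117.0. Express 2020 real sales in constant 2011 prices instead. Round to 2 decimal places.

€1,682.93 thousand

Real sales in 2011 prices = Real sales in 2005 prices × (P_2011/P_2005) = 1438.4 × 1.170 = 1682.93.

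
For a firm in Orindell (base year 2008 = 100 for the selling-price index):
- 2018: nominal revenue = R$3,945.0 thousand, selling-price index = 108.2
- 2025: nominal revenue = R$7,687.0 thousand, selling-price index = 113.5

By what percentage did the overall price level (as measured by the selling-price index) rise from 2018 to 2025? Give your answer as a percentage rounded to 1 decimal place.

Price-level change = 113.5 / 108.2 − 1 = 0.0490.

4.9%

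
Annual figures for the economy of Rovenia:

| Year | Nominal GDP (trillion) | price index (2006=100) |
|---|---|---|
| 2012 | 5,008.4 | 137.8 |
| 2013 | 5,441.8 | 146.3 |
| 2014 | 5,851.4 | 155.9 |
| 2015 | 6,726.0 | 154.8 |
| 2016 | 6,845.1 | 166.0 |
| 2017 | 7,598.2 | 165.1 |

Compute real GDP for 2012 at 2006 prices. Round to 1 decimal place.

3,634.5 trillion

Real GDP 2012 = 5008.4 / 1.378 = 3634.54.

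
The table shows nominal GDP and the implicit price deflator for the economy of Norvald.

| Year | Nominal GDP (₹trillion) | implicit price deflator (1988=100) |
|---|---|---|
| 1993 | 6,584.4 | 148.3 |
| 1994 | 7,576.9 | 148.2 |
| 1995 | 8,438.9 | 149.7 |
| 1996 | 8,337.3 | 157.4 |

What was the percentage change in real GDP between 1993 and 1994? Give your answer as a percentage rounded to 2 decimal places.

Real GDP 1993 = 6584.4/1.483 = 4439.92.
Real GDP 1994 = 7576.9/1.482 = 5112.62.
Change = 5112.62/4439.92 − 1 = 0.1515.

15.15%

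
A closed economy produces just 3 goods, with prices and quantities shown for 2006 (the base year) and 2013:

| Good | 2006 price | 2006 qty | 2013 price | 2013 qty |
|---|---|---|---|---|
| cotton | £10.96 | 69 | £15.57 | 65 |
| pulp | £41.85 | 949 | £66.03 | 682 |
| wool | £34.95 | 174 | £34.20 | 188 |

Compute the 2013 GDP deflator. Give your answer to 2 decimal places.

146.47

Nominal GDP 2013 = 15.57·65 + 66.03·682 + 34.20·188 = 52474.11.
Real GDP 2013 (at 2006 prices) = 10.96·65 + 41.85·682 + 34.95·188 = 35824.70.
Deflator = Nominal/Real × 100 = 52474.11/35824.70 × 100 = 146.475.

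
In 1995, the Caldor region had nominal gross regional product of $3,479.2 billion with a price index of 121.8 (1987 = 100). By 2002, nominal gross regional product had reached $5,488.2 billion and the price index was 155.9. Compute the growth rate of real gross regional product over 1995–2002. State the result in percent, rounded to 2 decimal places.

Deflate each year: 1995 → 3479.2/1.218 = 2856.49; 2002 → 5488.2/1.559 = 3520.33.
So real gross regional product changed by 3520.33/2856.49 − 1 = 0.2324, i.e. 23.24%.

23.24%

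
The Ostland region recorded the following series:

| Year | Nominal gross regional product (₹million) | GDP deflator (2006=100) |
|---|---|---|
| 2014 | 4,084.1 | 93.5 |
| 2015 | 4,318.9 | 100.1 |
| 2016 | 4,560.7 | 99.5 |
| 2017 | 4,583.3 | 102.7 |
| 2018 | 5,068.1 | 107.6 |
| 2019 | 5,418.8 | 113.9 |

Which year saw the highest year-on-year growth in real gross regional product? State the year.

2016

2015: real = 4318.9/1.001 = 4314.59; growth vs 2014 (4368.02) = -1.22%.
2016: real = 4560.7/0.995 = 4583.62; growth vs 2015 (4314.59) = 6.24%.
2017: real = 4583.3/1.027 = 4462.80; growth vs 2016 (4583.62) = -2.64%.
2018: real = 5068.1/1.076 = 4710.13; growth vs 2017 (4462.80) = 5.54%.
2019: real = 5418.8/1.139 = 4757.51; growth vs 2018 (4710.13) = 1.01%.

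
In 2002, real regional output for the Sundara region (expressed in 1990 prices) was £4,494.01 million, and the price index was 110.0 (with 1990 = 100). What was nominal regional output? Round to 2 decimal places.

Nominal regional output = Real × (price index/100) = 4494.01 × 1.100 = 4943.41.

£4,943.41 million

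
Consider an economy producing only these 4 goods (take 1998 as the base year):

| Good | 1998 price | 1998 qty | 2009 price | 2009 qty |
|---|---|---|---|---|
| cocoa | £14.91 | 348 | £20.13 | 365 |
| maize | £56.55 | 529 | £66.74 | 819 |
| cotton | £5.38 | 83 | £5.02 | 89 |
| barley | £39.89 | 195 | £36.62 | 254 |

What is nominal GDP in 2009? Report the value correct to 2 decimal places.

£71755.77

Nominal GDP 2009 = Σ (p_2009 × q_2009) = 20.13·365 + 66.74·819 + 5.02·89 + 36.62·254 = 71755.77.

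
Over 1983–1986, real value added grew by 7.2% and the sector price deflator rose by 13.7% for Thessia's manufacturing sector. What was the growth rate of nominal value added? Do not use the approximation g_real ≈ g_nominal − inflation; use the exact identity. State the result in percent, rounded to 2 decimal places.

(1 + g_nom) = (1 + g_real)(1 + π) = 1.0720 × 1.1370 = 1.21886.

21.89%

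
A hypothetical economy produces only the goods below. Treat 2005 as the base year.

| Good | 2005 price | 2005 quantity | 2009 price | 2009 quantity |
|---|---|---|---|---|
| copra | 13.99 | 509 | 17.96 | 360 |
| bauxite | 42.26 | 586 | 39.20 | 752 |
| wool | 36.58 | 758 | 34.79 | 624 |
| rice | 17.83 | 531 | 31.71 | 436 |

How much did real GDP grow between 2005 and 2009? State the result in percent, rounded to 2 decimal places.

Real GDP 2005 = Nominal GDP 2005 = 13.99·509 + 42.26·586 + 36.58·758 + 17.83·531 = 69080.64.
Real GDP 2009 (at 2005 prices) = 13.99·360 + 42.26·752 + 36.58·624 + 17.83·436 = 67415.72.
Real growth = 67415.72/69080.64 − 1 = -0.0241.

-2.41%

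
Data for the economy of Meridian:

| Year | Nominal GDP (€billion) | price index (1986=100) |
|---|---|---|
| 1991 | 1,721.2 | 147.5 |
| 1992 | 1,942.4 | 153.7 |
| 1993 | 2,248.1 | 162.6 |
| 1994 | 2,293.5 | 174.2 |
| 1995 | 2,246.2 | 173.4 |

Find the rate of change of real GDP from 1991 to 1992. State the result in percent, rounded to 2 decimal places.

8.30%

Real GDP 1991 = 1721.2/1.475 = 1166.92.
Real GDP 1992 = 1942.4/1.537 = 1263.76.
Change = 1263.76/1166.92 − 1 = 0.0830.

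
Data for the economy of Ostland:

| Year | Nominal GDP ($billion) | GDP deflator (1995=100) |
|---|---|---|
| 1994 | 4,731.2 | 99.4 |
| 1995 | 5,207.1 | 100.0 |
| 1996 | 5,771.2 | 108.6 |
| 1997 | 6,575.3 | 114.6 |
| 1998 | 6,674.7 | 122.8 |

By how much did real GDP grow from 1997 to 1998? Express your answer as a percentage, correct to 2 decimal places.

Real GDP 1997 = 6575.3/1.146 = 5737.61.
Real GDP 1998 = 6674.7/1.228 = 5435.42.
Change = 5435.42/5737.61 − 1 = -0.0527.

-5.27%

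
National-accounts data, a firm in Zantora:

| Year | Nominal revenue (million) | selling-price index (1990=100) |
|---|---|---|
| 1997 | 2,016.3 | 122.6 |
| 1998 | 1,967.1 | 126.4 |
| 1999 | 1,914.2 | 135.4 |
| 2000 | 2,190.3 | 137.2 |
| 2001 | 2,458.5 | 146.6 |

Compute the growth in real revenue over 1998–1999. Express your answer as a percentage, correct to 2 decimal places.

Real revenue 1998 = 1967.1/1.264 = 1556.25.
Real revenue 1999 = 1914.2/1.354 = 1413.74.
Change = 1413.74/1556.25 − 1 = -0.0916.

-9.16%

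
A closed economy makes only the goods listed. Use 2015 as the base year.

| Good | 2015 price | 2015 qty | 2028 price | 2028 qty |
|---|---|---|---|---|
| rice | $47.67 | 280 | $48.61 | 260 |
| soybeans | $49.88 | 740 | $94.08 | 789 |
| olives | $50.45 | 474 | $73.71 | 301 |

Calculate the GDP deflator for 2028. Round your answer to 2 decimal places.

162.93

Nominal GDP 2028 = 48.61·260 + 94.08·789 + 73.71·301 = 109054.43.
Real GDP 2028 (at 2015 prices) = 47.67·260 + 49.88·789 + 50.45·301 = 66934.97.
Deflator = Nominal/Real × 100 = 109054.43/66934.97 × 100 = 162.926.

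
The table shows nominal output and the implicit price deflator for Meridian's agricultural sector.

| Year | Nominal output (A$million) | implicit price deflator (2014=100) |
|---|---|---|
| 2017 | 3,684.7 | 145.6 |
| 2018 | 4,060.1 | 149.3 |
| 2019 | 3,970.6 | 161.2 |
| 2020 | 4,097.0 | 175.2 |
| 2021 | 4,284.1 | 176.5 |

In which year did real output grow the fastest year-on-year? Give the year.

2018: real = 4060.1/1.493 = 2719.42; growth vs 2017 (2530.70) = 7.46%.
2019: real = 3970.6/1.612 = 2463.15; growth vs 2018 (2719.42) = -9.42%.
2020: real = 4097.0/1.752 = 2338.47; growth vs 2019 (2463.15) = -5.06%.
2021: real = 4284.1/1.765 = 2427.25; growth vs 2020 (2338.47) = 3.80%.

2018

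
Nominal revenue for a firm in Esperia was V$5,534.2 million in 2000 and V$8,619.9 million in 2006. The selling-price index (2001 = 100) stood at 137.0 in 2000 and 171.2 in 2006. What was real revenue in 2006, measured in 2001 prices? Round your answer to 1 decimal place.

V$5,035.0 million

Real revenue = Nominal / (selling-price index/100) = 8619.9 / 1.712 = 5034.99.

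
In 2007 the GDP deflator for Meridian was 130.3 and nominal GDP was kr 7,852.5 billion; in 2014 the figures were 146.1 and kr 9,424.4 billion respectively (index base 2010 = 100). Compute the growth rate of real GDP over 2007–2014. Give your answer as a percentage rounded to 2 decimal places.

7.04%

Deflate each year: 2007 → 7852.5/1.303 = 6026.48; 2014 → 9424.4/1.461 = 6450.65.
So real GDP changed by 6450.65/6026.48 − 1 = 0.0704, i.e. 7.04%.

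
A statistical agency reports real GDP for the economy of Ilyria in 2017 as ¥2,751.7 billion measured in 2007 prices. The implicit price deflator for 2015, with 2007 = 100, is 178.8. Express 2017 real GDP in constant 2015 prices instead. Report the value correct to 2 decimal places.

¥4,920.04 billion

Real GDP in 2015 prices = Real GDP in 2007 prices × (P_2015/P_2007) = 2751.7 × 1.788 = 4920.04.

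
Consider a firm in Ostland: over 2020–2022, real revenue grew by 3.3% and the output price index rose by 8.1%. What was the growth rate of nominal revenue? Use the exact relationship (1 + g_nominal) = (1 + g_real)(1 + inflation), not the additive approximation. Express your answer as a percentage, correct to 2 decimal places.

11.67%

(1 + g_nom) = (1 + g_real)(1 + π) = 1.0330 × 1.0810 = 1.11667.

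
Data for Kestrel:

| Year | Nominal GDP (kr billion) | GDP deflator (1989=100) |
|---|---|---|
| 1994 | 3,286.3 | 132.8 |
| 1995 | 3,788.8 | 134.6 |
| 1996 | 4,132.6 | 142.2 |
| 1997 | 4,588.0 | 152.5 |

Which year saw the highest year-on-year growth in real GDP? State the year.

1995

1995: real = 3788.8/1.346 = 2814.86; growth vs 1994 (2474.62) = 13.75%.
1996: real = 4132.6/1.422 = 2906.19; growth vs 1995 (2814.86) = 3.24%.
1997: real = 4588.0/1.525 = 3008.52; growth vs 1996 (2906.19) = 3.52%.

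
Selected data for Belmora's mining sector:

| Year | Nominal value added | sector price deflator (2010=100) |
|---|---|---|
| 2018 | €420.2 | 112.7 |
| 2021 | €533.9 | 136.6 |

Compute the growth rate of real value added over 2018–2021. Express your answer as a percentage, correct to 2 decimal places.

4.83%

Real value added 2018 = 420.2 / 1.127 = 372.85.
Real value added 2021 = 533.9 / 1.366 = 390.85.
Real growth = 390.85 / 372.85 − 1 = 0.0483.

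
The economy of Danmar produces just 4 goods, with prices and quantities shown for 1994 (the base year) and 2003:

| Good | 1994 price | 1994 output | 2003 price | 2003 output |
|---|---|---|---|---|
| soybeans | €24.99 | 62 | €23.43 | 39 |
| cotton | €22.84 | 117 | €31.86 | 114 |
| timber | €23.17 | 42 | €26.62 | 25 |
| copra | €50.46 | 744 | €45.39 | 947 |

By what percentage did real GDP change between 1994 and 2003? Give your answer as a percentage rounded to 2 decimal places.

Real GDP 1994 = Nominal GDP 1994 = 24.99·62 + 22.84·117 + 23.17·42 + 50.46·744 = 42737.04.
Real GDP 2003 (at 1994 prices) = 24.99·39 + 22.84·114 + 23.17·25 + 50.46·947 = 51943.24.
Real growth = 51943.24/42737.04 − 1 = 0.2154.

21.54%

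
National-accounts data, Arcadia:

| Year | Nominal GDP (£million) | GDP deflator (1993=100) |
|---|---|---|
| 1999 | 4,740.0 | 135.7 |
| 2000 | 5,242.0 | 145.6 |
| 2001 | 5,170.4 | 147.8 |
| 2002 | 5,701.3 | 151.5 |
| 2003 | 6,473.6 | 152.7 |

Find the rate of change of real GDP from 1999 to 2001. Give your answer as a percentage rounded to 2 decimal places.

Real GDP 1999 = 4740.0/1.357 = 3493.00.
Real GDP 2001 = 5170.4/1.478 = 3498.24.
Change = 3498.24/3493.00 − 1 = 0.0015.

0.15%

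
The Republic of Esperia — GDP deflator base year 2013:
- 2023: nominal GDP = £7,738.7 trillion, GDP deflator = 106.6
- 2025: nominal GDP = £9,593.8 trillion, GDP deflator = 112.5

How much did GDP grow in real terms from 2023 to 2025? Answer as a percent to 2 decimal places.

Deflate each year: 2023 → 7738.7/1.066 = 7259.57; 2025 → 9593.8/1.125 = 8527.82.
So real GDP changed by 8527.82/7259.57 − 1 = 0.1747, i.e. 17.47%.

17.47%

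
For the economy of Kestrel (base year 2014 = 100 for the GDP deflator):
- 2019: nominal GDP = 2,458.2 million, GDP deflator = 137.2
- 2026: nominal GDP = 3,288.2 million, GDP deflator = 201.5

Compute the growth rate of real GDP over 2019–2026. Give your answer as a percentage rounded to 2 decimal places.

Real GDP 2019 = 2458.2 / 1.372 = 1791.69.
Real GDP 2026 = 3288.2 / 2.015 = 1631.86.
Real growth = 1631.86 / 1791.69 − 1 = -0.0892.

-8.92%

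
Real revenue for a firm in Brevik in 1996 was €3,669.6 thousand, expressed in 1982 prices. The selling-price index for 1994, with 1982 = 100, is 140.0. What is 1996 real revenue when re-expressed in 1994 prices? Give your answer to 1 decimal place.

€5,137.4 thousand

Real revenue in 1994 prices = Real revenue in 1982 prices × (P_1994/P_1982) = 3669.6 × 1.400 = 5137.44.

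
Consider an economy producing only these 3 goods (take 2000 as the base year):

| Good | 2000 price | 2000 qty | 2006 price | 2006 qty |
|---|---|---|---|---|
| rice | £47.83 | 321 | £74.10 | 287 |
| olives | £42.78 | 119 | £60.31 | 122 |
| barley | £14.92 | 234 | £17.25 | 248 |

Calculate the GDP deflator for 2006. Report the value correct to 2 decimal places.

145.29

Nominal GDP 2006 = 74.10·287 + 60.31·122 + 17.25·248 = 32902.52.
Real GDP 2006 (at 2000 prices) = 47.83·287 + 42.78·122 + 14.92·248 = 22646.53.
Deflator = Nominal/Real × 100 = 32902.52/22646.53 × 100 = 145.287.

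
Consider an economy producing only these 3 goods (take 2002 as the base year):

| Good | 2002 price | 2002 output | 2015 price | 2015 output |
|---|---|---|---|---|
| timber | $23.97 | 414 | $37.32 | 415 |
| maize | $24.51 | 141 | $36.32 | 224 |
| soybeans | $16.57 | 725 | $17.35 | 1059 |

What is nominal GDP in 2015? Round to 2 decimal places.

$41997.13

Nominal GDP 2015 = Σ (p_2015 × q_2015) = 37.32·415 + 36.32·224 + 17.35·1059 = 41997.13.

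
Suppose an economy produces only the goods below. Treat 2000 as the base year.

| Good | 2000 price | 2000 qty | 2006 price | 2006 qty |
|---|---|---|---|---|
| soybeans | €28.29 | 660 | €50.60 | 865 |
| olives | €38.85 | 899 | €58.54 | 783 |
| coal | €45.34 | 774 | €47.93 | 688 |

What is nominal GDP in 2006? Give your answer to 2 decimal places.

Nominal GDP 2006 = Σ (p_2006 × q_2006) = 50.60·865 + 58.54·783 + 47.93·688 = 122581.66.

€122581.66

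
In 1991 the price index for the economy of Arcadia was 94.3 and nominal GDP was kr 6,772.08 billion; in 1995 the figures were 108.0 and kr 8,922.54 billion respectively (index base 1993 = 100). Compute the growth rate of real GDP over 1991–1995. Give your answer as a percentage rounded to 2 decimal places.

Real GDP 1991 = 6772.08 / 0.943 = 7181.42.
Real GDP 1995 = 8922.54 / 1.080 = 8261.61.
Real growth = 8261.61 / 7181.42 − 1 = 0.1504.

15.04%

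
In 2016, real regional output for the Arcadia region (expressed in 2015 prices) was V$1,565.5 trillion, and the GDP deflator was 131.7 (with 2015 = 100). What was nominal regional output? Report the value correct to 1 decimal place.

Nominal regional output = Real × (GDP deflator/100) = 1565.5 × 1.317 = 2061.76.

V$2,061.8 trillion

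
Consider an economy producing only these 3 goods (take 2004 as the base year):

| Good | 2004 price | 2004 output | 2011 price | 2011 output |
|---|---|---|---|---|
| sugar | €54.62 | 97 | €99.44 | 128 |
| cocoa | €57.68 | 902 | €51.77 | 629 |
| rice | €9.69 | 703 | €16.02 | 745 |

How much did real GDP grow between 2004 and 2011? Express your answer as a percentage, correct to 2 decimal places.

Real GDP 2004 = Nominal GDP 2004 = 54.62·97 + 57.68·902 + 9.69·703 = 64137.57.
Real GDP 2011 (at 2004 prices) = 54.62·128 + 57.68·629 + 9.69·745 = 50491.13.
Real growth = 50491.13/64137.57 − 1 = -0.2128.

-21.28%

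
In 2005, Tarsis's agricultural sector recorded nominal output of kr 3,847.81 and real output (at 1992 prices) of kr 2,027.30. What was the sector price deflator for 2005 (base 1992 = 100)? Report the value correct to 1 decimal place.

sector price deflator = (Nominal / Real) × 100 = 3847.81 / 2027.30 × 100 = 189.80.

189.8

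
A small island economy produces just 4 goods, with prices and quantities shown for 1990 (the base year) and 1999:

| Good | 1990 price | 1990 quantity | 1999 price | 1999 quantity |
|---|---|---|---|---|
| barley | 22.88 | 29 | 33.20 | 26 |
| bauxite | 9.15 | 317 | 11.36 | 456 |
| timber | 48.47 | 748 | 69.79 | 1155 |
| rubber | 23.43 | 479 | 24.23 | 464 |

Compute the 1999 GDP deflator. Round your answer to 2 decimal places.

Nominal GDP 1999 = 33.20·26 + 11.36·456 + 69.79·1155 + 24.23·464 = 97893.53.
Real GDP 1999 (at 1990 prices) = 22.88·26 + 9.15·456 + 48.47·1155 + 23.43·464 = 71621.65.
Deflator = Nominal/Real × 100 = 97893.53/71621.65 × 100 = 136.681.

136.68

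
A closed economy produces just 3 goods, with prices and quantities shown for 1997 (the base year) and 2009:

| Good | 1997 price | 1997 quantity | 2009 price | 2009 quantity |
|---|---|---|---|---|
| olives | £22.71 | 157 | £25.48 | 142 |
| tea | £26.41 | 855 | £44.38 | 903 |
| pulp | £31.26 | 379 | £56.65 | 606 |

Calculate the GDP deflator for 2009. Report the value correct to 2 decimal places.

Nominal GDP 2009 = 25.48·142 + 44.38·903 + 56.65·606 = 78023.20.
Real GDP 2009 (at 1997 prices) = 22.71·142 + 26.41·903 + 31.26·606 = 46016.61.
Deflator = Nominal/Real × 100 = 78023.20/46016.61 × 100 = 169.554.

169.55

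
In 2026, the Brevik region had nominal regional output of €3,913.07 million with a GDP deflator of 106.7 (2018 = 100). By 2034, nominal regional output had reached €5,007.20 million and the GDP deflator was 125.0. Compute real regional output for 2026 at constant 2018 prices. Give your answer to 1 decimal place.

Real regional output = Nominal / (GDP deflator/100) = 3913.07 / 1.067 = 3667.36.

€3,667.4 million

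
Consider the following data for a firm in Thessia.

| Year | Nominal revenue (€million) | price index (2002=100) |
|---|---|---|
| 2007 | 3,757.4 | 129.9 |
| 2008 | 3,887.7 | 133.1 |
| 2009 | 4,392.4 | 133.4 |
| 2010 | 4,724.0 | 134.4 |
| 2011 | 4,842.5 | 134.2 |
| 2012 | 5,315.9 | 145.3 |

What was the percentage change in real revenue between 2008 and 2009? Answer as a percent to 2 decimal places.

12.73%

Real revenue 2008 = 3887.7/1.331 = 2920.89.
Real revenue 2009 = 4392.4/1.334 = 3292.65.
Change = 3292.65/2920.89 − 1 = 0.1273.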